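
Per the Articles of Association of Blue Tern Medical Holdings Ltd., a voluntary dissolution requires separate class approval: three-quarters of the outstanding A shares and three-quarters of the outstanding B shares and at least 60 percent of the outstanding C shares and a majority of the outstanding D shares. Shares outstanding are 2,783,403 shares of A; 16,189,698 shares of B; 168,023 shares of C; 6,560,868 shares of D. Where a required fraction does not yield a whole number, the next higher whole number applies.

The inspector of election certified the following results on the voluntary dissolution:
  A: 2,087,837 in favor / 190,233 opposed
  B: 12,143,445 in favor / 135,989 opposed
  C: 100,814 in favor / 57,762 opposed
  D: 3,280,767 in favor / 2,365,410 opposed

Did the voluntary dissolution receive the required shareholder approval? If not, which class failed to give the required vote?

Approved — every class gave the required vote.

A: 3/4 of 2783403 = 2087552.25, rounded up to 2087553; 2,087,553 required, 2,087,837 in favor — approved.
B: 3/4 of 16189698 = 12142273.50, rounded up to 12142274; 12,142,274 required, 12,143,445 in favor — approved.
C: 3/5 of 168023 = 100813.80, rounded up to 100814; 100,814 required, 100,814 in favor — approved.
D: a majority of 6560868 is 3280435; 3,280,435 required, 3,280,767 in favor — approved.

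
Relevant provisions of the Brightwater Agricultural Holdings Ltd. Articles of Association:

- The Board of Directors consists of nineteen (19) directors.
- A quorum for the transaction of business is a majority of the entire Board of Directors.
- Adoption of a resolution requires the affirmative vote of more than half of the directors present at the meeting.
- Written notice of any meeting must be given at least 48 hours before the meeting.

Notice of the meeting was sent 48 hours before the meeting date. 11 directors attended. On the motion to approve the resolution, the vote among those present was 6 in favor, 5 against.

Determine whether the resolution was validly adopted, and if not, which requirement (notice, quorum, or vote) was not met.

Valid — all requirements satisfied.

Notice: 48 hours given; 48 required (48 ≥ 48). Satisfied.
Quorum: 11 present; quorum is 10. Satisfied.
Vote: the resolution requires a majority of the directors present (11). A majority of 11 is 6, so 6 affirmative votes are needed; 6 voted in favor. Satisfied.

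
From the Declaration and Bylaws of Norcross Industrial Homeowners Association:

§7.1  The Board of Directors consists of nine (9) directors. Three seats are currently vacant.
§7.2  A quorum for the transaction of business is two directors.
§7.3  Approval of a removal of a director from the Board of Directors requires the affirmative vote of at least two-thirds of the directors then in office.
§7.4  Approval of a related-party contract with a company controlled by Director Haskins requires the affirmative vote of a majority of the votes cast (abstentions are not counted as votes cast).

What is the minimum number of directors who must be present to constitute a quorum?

2

The quorum is fixed at 2.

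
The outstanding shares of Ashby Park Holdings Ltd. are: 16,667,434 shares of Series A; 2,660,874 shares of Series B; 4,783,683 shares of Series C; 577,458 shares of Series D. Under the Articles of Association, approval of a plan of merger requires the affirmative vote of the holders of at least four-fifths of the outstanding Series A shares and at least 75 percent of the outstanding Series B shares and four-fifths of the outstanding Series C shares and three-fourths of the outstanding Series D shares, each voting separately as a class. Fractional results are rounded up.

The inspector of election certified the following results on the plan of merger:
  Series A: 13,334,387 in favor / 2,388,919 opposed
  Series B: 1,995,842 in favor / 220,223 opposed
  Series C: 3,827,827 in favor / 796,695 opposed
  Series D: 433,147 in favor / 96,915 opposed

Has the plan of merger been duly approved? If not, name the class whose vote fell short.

Series A: 4/5 of 16667434 = 13333947.20, rounded up to 13333948; 13,333,948 required, 13,334,387 in favor — approved.
Series B: 3/4 of 2660874 = 1995655.50, rounded up to 1995656; 1,995,656 required, 1,995,842 in favor — approved.
Series C: 4/5 of 4783683 = 3826946.40, rounded up to 3826947; 3,826,947 required, 3,827,827 in favor — approved.
Series D: 3/4 of 577458 = 433093.50, rounded up to 433094; 433,094 required, 433,147 in favor — approved.

Approved — every class gave the required vote.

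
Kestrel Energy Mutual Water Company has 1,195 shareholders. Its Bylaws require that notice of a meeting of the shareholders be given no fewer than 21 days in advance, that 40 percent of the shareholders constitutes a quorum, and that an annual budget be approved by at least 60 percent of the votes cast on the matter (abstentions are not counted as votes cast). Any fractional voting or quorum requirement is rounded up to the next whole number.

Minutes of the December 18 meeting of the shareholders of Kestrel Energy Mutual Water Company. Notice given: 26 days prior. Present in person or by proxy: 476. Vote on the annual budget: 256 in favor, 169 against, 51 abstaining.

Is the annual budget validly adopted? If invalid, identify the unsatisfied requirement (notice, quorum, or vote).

Notice: 26 days given; 21 required. Satisfied.
Quorum: 40% of 1,195 = 478; 476 present. Not satisfied.
Vote: requires three-fifths of the votes cast (476 − 51 abstaining = 425); 3/5 of 425 = 255, so 255 needed; 256 in favor. Satisfied.

Invalid — quorum requirement not satisfied.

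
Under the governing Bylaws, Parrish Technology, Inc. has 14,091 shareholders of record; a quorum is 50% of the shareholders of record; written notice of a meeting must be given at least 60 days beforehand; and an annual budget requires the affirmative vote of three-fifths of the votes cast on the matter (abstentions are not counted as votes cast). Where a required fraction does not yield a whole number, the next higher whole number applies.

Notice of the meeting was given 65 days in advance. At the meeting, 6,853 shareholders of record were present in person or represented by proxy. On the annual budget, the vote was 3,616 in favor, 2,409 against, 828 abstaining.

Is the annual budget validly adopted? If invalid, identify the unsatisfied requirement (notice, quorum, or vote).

Invalid — quorum requirement not satisfied.

Notice: 65 days given; 60 required. Satisfied.
Quorum: 50% of 14,091 = 7,045.50, rounded up to 7,046; 6,853 present. Not satisfied.
Vote: requires three-fifths of the votes cast (6,853 − 828 abstaining = 6,025); 3/5 of 6025 = 3615, so 3,615 needed; 3,616 in favor. Satisfied.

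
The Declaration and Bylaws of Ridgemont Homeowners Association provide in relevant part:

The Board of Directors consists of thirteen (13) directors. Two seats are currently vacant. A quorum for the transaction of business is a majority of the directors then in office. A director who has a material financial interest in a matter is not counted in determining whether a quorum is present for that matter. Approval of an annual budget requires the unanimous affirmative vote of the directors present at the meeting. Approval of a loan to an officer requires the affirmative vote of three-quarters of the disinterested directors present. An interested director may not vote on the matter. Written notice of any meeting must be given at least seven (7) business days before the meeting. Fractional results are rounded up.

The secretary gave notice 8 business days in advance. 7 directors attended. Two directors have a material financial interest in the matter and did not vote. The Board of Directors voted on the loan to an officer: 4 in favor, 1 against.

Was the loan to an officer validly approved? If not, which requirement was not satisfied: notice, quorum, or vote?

Invalid — quorum requirement not satisfied.

Notice: 8 business days given; 7 required (8 ≥ 7). Satisfied.
Quorum: 7 present, but the 2 interested directors do not count, leaving 5. Quorum is 6. Not satisfied.
Vote: the loan to an officer requires three-fourths of the disinterested directors present (7 − 2 = 5). 3/4 of 5 = 3.75, rounded up to 4, so 4 affirmative votes are needed; 4 voted in favor. Satisfied. (Moot — without a quorum no business can be validly transacted.)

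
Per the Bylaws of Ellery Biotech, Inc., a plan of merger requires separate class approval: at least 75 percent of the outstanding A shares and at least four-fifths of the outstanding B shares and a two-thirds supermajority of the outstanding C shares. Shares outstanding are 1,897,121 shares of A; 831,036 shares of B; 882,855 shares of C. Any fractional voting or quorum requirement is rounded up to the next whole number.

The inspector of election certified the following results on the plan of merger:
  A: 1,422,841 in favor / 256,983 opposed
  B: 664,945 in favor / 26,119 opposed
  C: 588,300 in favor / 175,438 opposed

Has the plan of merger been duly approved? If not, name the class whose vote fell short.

A: 3/4 of 1897121 = 1422840.75, rounded up to 1422841; 1,422,841 required, 1,422,841 in favor — approved.
B: 4/5 of 831036 = 664828.80, rounded up to 664829; 664,829 required, 664,945 in favor — approved.
C: 2/3 of 882855 = 588570; 588,570 required, 588,300 in favor — not approved.

Not approved — the C shares did not give the required vote.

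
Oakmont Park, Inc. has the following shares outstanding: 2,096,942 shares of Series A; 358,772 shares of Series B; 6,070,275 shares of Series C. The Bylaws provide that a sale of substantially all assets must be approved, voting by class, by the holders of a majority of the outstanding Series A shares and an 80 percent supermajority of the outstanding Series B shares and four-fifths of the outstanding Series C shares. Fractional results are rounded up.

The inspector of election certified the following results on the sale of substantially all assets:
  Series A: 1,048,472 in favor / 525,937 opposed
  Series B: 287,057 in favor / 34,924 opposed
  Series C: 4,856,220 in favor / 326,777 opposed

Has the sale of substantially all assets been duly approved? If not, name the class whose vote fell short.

Series A: a majority of 2096942 is 1048472; 1,048,472 required, 1,048,472 in favor — approved.
Series B: 4/5 of 358772 = 287017.60, rounded up to 287018; 287,018 required, 287,057 in favor — approved.
Series C: 4/5 of 6070275 = 4856220; 4,856,220 required, 4,856,220 in favor — approved.

Approved — every class gave the required vote.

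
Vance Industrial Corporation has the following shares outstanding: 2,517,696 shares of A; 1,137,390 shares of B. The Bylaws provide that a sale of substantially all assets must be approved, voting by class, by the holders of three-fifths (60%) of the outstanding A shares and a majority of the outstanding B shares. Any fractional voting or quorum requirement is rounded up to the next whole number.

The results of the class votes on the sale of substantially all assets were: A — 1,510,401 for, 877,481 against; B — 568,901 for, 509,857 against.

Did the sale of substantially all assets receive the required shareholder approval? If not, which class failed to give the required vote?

Not approved — the A shares did not give the required vote.

A: 3/5 of 2517696 = 1510617.60, rounded up to 1510618; 1,510,618 required, 1,510,401 in favor — not approved.
B: a majority of 1137390 is 568696; 568,696 required, 568,901 in favor — approved.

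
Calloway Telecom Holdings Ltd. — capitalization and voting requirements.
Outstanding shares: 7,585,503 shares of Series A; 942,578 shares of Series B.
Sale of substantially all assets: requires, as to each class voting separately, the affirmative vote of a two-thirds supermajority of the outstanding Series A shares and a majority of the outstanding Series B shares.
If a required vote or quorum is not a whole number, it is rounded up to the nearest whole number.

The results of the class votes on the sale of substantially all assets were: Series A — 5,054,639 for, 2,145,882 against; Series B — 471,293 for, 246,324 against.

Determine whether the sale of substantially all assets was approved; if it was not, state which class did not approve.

Series A: 2/3 of 7585503 = 5057002; 5,057,002 required, 5,054,639 in favor — not approved.
Series B: a majority of 942578 is 471290; 471,290 required, 471,293 in favor — approved.

Not approved — the Series A shares did not give the required vote.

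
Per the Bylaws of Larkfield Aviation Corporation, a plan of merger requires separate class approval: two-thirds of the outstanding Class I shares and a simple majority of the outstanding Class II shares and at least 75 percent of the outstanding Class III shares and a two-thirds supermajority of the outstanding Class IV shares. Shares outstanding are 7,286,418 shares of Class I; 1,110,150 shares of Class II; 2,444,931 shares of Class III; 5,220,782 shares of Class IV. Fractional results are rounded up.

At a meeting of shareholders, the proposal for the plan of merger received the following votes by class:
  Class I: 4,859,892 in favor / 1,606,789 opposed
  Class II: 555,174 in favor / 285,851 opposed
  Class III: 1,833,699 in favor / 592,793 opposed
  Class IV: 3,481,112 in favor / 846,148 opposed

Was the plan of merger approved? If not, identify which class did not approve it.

Class I: 2/3 of 7286418 = 4857612; 4,857,612 required, 4,859,892 in favor — approved.
Class II: a majority of 1110150 is 555076; 555,076 required, 555,174 in favor — approved.
Class III: 3/4 of 2444931 = 1833698.25, rounded up to 1833699; 1,833,699 required, 1,833,699 in favor — approved.
Class IV: 2/3 of 5220782 = 3480521.33, rounded up to 3480522; 3,480,522 required, 3,481,112 in favor — approved.

Approved — every class gave the required vote.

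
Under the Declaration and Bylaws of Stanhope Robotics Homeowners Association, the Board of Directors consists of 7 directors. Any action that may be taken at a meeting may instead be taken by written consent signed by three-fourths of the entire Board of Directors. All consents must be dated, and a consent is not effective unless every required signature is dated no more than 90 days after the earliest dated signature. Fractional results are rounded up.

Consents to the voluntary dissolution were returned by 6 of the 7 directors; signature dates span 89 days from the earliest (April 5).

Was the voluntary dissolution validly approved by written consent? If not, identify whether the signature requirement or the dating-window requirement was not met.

Signatures required: three-fourths of 7 — 3/4 of 7 = 5.25, rounded up to 6, so 6 needed; 6 signed. Sufficient.
Dating window: the latest signature is 89 days after the earliest; the limit is 90 days. Within the window.

Effective — both the signature and dating-window requirements are satisfied.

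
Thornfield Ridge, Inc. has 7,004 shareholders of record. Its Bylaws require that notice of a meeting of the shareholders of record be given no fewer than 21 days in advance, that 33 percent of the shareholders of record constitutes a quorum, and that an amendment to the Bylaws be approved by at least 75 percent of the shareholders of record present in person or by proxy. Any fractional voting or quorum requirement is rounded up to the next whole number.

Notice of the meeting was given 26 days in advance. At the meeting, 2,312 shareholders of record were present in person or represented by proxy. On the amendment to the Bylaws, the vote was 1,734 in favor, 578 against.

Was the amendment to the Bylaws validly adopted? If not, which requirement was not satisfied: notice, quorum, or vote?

Valid — all requirements satisfied.

Notice: 26 days given; 21 required. Satisfied.
Quorum: 33% of 7,004 = 2,311.32, rounded up to 2,312; 2,312 present. Satisfied.
Vote: requires three-fourths of those present (2,312); 3/4 of 2312 = 1734, so 1,734 needed; 1,734 in favor. Satisfied.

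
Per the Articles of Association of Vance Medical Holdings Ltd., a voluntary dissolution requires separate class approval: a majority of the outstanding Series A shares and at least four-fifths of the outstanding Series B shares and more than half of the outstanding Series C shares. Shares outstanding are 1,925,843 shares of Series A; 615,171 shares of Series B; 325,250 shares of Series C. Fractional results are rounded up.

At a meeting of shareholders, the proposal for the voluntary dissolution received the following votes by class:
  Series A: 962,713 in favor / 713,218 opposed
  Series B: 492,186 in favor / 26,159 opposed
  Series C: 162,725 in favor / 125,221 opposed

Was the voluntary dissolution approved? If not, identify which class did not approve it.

Series A: a majority of 1925843 is 962922; 962,922 required, 962,713 in favor — not approved.
Series B: 4/5 of 615171 = 492136.80, rounded up to 492137; 492,137 required, 492,186 in favor — approved.
Series C: a majority of 325250 is 162626; 162,626 required, 162,725 in favor — approved.

Not approved — the Series A shares did not give the required vote.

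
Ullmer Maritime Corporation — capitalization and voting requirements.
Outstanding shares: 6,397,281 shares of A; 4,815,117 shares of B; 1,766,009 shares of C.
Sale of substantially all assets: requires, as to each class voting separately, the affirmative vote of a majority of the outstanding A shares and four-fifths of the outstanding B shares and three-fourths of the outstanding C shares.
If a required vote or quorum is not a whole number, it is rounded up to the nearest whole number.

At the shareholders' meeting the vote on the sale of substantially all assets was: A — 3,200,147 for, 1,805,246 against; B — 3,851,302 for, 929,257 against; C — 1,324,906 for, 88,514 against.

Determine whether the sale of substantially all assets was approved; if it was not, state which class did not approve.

Not approved — the B shares did not give the required vote.

A: a majority of 6397281 is 3198641; 3,198,641 required, 3,200,147 in favor — approved.
B: 4/5 of 4815117 = 3852093.60, rounded up to 3852094; 3,852,094 required, 3,851,302 in favor — not approved.
C: 3/4 of 1766009 = 1324506.75, rounded up to 1324507; 1,324,507 required, 1,324,906 in favor — approved.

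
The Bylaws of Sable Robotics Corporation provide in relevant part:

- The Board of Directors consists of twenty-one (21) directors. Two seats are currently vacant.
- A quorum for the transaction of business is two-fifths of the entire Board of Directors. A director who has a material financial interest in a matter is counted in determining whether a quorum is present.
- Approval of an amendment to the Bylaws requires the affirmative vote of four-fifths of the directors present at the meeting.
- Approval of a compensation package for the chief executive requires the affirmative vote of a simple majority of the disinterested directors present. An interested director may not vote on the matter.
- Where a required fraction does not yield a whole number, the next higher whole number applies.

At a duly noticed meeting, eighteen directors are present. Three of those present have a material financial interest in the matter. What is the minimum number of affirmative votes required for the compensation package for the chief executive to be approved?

8

The compensation package for the chief executive requires a majority of the disinterested directors present (18 − 3 = 15).
A majority of 15 is 8.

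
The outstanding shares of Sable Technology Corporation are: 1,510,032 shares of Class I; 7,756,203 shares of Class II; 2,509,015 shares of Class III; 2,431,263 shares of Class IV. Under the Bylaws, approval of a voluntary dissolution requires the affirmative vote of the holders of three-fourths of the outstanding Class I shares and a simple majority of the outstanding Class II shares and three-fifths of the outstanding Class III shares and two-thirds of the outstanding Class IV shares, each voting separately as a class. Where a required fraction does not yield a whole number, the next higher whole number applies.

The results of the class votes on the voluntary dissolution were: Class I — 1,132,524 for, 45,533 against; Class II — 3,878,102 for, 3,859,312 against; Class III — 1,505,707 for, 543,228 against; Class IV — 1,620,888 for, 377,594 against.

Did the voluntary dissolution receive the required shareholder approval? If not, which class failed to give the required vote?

Class I: 3/4 of 1510032 = 1132524; 1,132,524 required, 1,132,524 in favor — approved.
Class II: a majority of 7756203 is 3878102; 3,878,102 required, 3,878,102 in favor — approved.
Class III: 3/5 of 2509015 = 1505409; 1,505,409 required, 1,505,707 in favor — approved.
Class IV: 2/3 of 2431263 = 1620842; 1,620,842 required, 1,620,888 in favor — approved.

Approved — every class gave the required vote.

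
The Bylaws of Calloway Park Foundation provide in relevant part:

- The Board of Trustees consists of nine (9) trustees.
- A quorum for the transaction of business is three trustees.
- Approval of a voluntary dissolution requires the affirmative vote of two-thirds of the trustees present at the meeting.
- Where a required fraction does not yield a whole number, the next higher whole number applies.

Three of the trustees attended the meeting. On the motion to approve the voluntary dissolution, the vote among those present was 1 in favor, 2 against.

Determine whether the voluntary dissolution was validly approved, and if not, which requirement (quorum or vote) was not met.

Quorum: 3 present; quorum is 3. Satisfied.
Vote: the voluntary dissolution requires two-thirds of the trustees present (3). 2/3 of 3 = 2, so 2 affirmative votes are needed; 1 voted in favor. Not satisfied.

Invalid — vote requirement not satisfied.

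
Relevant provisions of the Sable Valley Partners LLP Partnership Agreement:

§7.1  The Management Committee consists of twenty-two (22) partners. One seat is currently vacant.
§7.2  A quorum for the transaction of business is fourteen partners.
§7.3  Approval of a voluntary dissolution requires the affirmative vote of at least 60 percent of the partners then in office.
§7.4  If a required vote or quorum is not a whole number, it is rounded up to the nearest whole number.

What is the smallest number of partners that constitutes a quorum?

The quorum is fixed at 14.

14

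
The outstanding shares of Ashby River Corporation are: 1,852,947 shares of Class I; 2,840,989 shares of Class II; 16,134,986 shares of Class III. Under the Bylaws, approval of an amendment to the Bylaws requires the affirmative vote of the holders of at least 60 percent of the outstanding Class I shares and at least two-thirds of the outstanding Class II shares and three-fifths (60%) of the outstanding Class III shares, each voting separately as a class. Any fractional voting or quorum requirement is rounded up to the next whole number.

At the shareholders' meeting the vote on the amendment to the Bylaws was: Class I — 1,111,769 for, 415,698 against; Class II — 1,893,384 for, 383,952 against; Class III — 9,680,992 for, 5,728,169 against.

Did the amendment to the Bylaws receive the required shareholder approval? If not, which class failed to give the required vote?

Not approved — the Class II shares did not give the required vote.

Class I: 3/5 of 1852947 = 1111768.20, rounded up to 1111769; 1,111,769 required, 1,111,769 in favor — approved.
Class II: 2/3 of 2840989 = 1893992.67, rounded up to 1893993; 1,893,993 required, 1,893,384 in favor — not approved.
Class III: 3/5 of 16134986 = 9680991.60, rounded up to 9680992; 9,680,992 required, 9,680,992 in favor — approved.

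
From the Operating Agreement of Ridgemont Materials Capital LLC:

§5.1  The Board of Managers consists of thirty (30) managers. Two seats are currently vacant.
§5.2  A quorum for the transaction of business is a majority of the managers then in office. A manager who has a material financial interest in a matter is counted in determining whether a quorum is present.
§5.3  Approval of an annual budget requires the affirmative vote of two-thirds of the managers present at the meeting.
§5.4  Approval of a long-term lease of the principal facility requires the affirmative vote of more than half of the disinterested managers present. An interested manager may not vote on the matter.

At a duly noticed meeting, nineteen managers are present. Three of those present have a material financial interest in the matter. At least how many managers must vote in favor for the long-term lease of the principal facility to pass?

The long-term lease of the principal facility requires a majority of the disinterested managers present (19 − 3 = 16).
A majority of 16 is 9.

9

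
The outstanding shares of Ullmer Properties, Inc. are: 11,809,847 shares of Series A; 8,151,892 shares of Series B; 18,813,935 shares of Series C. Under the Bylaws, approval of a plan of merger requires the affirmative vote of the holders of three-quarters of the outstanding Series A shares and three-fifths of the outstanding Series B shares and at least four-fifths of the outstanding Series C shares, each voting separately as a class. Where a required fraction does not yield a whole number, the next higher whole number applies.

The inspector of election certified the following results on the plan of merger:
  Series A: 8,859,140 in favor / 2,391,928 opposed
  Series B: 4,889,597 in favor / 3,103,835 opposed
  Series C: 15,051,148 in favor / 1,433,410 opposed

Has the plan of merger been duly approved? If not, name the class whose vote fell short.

Not approved — the Series B shares did not give the required vote.

Series A: 3/4 of 11809847 = 8857385.25, rounded up to 8857386; 8,857,386 required, 8,859,140 in favor — approved.
Series B: 3/5 of 8151892 = 4891135.20, rounded up to 4891136; 4,891,136 required, 4,889,597 in favor — not approved.
Series C: 4/5 of 18813935 = 15051148; 15,051,148 required, 15,051,148 in favor — approved.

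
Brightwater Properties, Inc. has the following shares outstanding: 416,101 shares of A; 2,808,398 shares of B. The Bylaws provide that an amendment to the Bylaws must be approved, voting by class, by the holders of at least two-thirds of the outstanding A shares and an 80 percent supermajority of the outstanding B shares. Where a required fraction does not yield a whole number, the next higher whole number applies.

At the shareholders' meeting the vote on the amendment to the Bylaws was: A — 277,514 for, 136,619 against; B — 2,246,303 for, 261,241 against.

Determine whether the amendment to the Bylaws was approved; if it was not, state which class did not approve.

A: 2/3 of 416101 = 277400.67, rounded up to 277401; 277,401 required, 277,514 in favor — approved.
B: 4/5 of 2808398 = 2246718.40, rounded up to 2246719; 2,246,719 required, 2,246,303 in favor — not approved.

Not approved — the B shares did not give the required vote.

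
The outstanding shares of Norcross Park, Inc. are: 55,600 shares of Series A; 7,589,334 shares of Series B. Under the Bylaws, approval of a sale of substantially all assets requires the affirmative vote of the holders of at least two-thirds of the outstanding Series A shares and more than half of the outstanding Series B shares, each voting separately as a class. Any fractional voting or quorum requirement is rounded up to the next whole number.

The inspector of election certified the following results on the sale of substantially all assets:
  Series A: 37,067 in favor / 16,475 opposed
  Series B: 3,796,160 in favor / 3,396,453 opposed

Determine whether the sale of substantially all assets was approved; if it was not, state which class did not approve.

Series A: 2/3 of 55600 = 37066.67, rounded up to 37067; 37,067 required, 37,067 in favor — approved.
Series B: a majority of 7589334 is 3794668; 3,794,668 required, 3,796,160 in favor — approved.

Approved — every class gave the required vote.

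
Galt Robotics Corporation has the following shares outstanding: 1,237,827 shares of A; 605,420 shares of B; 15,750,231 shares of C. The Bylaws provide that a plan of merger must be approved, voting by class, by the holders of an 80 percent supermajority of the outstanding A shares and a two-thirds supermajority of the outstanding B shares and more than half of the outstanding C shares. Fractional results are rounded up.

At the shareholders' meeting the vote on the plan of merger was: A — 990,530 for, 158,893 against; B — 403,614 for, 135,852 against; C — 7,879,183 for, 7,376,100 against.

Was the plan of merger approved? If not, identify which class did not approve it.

Approved — every class gave the required vote.

A: 4/5 of 1237827 = 990261.60, rounded up to 990262; 990,262 required, 990,530 in favor — approved.
B: 2/3 of 605420 = 403613.33, rounded up to 403614; 403,614 required, 403,614 in favor — approved.
C: a majority of 15750231 is 7875116; 7,875,116 required, 7,879,183 in favor — approved.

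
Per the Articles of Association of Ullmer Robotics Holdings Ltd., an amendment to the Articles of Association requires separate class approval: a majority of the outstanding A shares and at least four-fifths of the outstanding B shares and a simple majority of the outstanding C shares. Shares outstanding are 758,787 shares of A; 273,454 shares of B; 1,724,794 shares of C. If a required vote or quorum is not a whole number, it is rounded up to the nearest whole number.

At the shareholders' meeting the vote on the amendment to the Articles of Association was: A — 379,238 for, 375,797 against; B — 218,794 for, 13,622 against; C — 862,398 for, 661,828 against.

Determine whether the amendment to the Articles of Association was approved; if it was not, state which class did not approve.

A: a majority of 758787 is 379394; 379,394 required, 379,238 in favor — not approved.
B: 4/5 of 273454 = 218763.20, rounded up to 218764; 218,764 required, 218,794 in favor — approved.
C: a majority of 1724794 is 862398; 862,398 required, 862,398 in favor — approved.

Not approved — the A shares did not give the required vote.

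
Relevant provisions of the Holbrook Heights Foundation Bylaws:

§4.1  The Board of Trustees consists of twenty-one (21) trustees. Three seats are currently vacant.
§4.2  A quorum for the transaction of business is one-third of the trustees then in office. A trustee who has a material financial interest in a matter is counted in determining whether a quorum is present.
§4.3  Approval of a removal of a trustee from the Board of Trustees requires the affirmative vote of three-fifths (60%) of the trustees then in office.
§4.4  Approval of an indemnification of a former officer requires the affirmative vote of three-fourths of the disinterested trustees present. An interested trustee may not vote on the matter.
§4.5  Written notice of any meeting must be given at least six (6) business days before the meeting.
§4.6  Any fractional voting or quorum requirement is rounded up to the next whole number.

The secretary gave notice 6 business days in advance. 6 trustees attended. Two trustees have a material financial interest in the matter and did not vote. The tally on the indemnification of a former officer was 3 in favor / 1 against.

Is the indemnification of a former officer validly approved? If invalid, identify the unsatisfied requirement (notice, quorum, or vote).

Valid — all requirements satisfied.

Notice: 6 business days given; 6 required (6 ≥ 6). Satisfied.
Quorum: 6 present (interested trustees count toward quorum); quorum is 6. Satisfied.
Vote: the indemnification of a former officer requires three-fourths of the disinterested trustees present (6 − 2 = 4). 3/4 of 4 = 3, so 3 affirmative votes are needed; 3 voted in favor. Satisfied.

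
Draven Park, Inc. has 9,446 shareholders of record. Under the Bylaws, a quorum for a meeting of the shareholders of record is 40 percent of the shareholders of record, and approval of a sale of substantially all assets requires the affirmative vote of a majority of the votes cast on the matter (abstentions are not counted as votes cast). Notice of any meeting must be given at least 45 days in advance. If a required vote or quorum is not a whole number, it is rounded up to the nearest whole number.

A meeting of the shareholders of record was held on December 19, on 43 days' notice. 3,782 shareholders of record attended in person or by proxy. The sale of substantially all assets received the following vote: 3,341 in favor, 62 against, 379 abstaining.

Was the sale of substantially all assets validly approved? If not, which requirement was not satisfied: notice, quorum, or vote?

Notice: 43 days given; 45 required. Not satisfied.
Quorum: 40% of 9,446 = 3,778.40, rounded up to 3,779; 3,782 present. Satisfied.
Vote: requires a majority of the votes cast (3,782 − 379 abstaining = 3,403); a majority of 3403 is 1702, so 1,702 needed; 3,341 in favor. Satisfied.

Invalid — notice requirement not satisfied.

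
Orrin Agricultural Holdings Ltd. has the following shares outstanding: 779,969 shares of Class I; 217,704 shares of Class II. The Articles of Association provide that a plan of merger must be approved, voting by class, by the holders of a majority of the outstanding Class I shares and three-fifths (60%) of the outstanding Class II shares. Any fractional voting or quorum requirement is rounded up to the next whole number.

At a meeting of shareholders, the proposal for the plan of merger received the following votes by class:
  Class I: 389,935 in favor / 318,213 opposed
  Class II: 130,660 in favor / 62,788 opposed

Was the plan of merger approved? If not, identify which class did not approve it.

Not approved — the Class I shares did not give the required vote.

Class I: a majority of 779969 is 389985; 389,985 required, 389,935 in favor — not approved.
Class II: 3/5 of 217704 = 130622.40, rounded up to 130623; 130,623 required, 130,660 in favor — approved.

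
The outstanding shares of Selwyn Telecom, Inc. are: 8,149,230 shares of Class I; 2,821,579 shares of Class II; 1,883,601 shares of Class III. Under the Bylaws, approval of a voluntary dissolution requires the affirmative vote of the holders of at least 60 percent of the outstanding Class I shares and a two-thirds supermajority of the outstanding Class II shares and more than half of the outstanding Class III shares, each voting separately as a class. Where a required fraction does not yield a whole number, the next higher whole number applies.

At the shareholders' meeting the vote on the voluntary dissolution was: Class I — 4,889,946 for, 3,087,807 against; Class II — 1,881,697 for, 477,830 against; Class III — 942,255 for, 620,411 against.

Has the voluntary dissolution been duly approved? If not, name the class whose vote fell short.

Class I: 3/5 of 8149230 = 4889538; 4,889,538 required, 4,889,946 in favor — approved.
Class II: 2/3 of 2821579 = 1881052.67, rounded up to 1881053; 1,881,053 required, 1,881,697 in favor — approved.
Class III: a majority of 1883601 is 941801; 941,801 required, 942,255 in favor — approved.

Approved — every class gave the required vote.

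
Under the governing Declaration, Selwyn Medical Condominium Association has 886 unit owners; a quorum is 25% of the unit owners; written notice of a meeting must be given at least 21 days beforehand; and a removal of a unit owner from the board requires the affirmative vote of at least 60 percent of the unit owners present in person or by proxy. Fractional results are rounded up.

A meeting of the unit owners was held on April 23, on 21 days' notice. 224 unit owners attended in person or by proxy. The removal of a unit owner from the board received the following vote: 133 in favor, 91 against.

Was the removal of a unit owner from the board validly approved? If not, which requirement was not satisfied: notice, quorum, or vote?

Notice: 21 days given; 21 required. Satisfied.
Quorum: 25% of 886 = 221.50, rounded up to 222; 224 present. Satisfied.
Vote: requires three-fifths of those present (224); 3/5 of 224 = 134.40, rounded up to 135, so 135 needed; 133 in favor. Not satisfied.

Invalid — vote requirement not satisfied.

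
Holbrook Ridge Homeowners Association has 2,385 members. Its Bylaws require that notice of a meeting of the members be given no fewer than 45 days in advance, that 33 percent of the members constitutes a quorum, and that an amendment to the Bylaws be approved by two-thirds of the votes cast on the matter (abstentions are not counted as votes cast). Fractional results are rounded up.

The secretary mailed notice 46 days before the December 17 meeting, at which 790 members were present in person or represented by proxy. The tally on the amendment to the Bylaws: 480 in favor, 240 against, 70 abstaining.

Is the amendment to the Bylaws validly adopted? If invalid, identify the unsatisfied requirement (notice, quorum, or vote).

Notice: 46 days given; 45 required. Satisfied.
Quorum: 33% of 2,385 = 787.05, rounded up to 788; 790 present. Satisfied.
Vote: requires two-thirds of the votes cast (790 − 70 abstaining = 720); 2/3 of 720 = 480, so 480 needed; 480 in favor. Satisfied.

Valid — all requirements satisfied.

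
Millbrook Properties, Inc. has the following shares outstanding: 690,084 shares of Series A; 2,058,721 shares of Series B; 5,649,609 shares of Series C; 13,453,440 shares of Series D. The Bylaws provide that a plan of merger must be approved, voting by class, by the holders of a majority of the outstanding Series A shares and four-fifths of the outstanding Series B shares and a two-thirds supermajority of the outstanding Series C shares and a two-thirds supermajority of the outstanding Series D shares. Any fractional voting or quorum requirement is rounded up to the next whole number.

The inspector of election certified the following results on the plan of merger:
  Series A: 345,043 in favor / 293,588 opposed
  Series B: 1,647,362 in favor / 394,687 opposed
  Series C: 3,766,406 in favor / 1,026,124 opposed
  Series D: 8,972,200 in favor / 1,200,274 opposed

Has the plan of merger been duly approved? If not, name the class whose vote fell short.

Approved — every class gave the required vote.

Series A: a majority of 690084 is 345043; 345,043 required, 345,043 in favor — approved.
Series B: 4/5 of 2058721 = 1646976.80, rounded up to 1646977; 1,646,977 required, 1,647,362 in favor — approved.
Series C: 2/3 of 5649609 = 3766406; 3,766,406 required, 3,766,406 in favor — approved.
Series D: 2/3 of 13453440 = 8968960; 8,968,960 required, 8,972,200 in favor — approved.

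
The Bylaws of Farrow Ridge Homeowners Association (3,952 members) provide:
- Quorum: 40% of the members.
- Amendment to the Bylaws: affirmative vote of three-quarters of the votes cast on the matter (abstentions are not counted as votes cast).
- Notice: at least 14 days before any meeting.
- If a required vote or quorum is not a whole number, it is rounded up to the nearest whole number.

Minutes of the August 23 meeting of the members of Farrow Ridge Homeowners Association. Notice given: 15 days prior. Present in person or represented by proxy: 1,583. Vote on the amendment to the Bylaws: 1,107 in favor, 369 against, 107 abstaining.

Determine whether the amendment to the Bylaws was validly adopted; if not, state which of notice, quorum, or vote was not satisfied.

Notice: 15 days given; 14 required. Satisfied.
Quorum: 40% of 3,952 = 1,580.80, rounded up to 1,581; 1,583 present. Satisfied.
Vote: requires three-fourths of the votes cast (1,583 − 107 abstaining = 1,476); 3/4 of 1476 = 1107, so 1,107 needed; 1,107 in favor. Satisfied.

Valid — all requirements satisfied.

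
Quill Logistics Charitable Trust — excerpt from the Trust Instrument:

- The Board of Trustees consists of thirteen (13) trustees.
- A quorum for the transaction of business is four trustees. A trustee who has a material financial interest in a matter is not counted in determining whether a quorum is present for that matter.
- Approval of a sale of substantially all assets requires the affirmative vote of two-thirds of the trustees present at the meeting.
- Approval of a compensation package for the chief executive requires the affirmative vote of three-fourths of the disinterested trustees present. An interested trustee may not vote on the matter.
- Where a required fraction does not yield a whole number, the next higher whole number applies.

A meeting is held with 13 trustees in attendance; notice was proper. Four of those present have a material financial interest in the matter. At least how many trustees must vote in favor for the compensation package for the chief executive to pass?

7

The compensation package for the chief executive requires three-fourths of the disinterested trustees present (13 − 4 = 9).
3/4 of 9 = 6.75, rounded up to 7.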